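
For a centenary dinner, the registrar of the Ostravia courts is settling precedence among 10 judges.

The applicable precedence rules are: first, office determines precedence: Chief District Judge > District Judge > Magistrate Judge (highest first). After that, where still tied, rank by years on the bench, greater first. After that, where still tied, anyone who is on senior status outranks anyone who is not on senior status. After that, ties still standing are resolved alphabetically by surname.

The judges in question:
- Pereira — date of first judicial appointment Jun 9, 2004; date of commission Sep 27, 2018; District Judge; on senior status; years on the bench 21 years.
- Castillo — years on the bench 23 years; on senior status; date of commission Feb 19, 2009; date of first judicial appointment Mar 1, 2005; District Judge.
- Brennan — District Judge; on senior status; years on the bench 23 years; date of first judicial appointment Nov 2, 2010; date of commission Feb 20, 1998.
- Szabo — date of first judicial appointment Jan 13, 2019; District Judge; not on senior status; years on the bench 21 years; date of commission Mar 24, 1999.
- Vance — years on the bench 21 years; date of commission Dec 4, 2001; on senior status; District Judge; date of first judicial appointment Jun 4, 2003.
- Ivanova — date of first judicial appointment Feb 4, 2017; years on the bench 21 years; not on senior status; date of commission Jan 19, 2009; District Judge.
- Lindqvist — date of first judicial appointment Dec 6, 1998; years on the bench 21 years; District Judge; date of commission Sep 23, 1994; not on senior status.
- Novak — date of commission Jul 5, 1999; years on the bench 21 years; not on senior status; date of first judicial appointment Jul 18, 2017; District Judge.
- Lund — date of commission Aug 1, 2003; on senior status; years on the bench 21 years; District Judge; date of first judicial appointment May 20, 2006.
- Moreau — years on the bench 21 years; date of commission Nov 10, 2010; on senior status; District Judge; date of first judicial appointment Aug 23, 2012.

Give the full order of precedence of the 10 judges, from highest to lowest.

By office: Brennan, Castillo, Lund, Moreau, Pereira, Vance, Ivanova, Lindqvist, Novak and Szabo (District Judge).
Among Brennan, Castillo, Lund, Moreau, Pereira, Vance, Ivanova, Lindqvist, Novak and Szabo, by years on the bench (higher first): Brennan and Castillo (23 years) before Lund, Moreau, Pereira, Vance, Ivanova, Lindqvist, Novak and Szabo (21 years).
Brennan and Castillo are each on senior status, so the next rule applies.
Among Brennan and Castillo, alphabetically by surname: Brennan before Castillo.
Among Lund, Moreau, Pereira, Vance, Ivanova, Lindqvist, Novak and Szabo, on senior status before not on senior status: Lund, Moreau, Pereira and Vance (on senior status) before Ivanova, Lindqvist, Novak and Szabo (not on senior status).
Among Lund, Moreau, Pereira and Vance, alphabetically by surname: Lund before Moreau before Pereira before Vance.
Among Ivanova, Lindqvist, Novak and Szabo, alphabetically by surname: Ivanova before Lindqvist before Novak before Szabo.
Full order: Brennan, Castillo, Lund, Moreau, Pereira, Vance, Ivanova, Lindqvist, Novak, Szabo.

Brennan, Castillo, Lund, Moreau, Pereira, Vance, Ivanova, Lindqvist, Novak, Szabo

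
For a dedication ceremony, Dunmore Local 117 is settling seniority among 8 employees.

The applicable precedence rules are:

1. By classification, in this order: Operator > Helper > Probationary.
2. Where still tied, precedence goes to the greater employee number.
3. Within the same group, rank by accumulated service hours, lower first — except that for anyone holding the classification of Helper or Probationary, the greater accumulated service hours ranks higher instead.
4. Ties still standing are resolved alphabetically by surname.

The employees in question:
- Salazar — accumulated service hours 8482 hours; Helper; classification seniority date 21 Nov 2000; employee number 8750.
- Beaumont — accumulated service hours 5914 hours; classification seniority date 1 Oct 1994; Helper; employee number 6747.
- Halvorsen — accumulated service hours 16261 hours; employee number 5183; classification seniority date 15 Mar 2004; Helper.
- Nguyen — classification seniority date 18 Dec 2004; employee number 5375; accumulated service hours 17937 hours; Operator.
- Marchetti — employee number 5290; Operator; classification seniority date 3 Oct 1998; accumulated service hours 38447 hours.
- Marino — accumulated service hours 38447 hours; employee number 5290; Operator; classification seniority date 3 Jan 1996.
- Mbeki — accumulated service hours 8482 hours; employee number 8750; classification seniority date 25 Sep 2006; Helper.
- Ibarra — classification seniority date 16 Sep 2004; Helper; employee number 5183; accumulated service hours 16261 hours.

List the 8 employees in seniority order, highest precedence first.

By classification: Nguyen, Marchetti and Marino (Operator); then Mbeki, Salazar, Beaumont, Halvorsen and Ibarra (Helper).
Among Nguyen, Marchetti and Marino, by employee number (higher first): Nguyen (5375) before Marchetti and Marino (5290).
Marchetti and Marino both have accumulated service hours 38447 hours, so the next rule applies.
Among Marchetti and Marino, alphabetically by surname: Marchetti before Marino.
Among Mbeki, Salazar, Beaumont, Halvorsen and Ibarra, by employee number (higher first): Mbeki and Salazar (8750) before Beaumont (6747) before Halvorsen and Ibarra (5183).
Mbeki and Salazar both have accumulated service hours 8482 hours, so the next rule applies.
Among Mbeki and Salazar, alphabetically by surname: Mbeki before Salazar.
Halvorsen and Ibarra both have accumulated service hours 16261 hours, so the next rule applies.
Among Halvorsen and Ibarra, alphabetically by surname: Halvorsen before Ibarra.
Full order: Nguyen, Marchetti, Marino, Mbeki, Salazar, Beaumont, Halvorsen, Ibarra.

Nguyen, Marchetti, Marino, Mbeki, Salazar, Beaumont, Halvorsen, Ibarra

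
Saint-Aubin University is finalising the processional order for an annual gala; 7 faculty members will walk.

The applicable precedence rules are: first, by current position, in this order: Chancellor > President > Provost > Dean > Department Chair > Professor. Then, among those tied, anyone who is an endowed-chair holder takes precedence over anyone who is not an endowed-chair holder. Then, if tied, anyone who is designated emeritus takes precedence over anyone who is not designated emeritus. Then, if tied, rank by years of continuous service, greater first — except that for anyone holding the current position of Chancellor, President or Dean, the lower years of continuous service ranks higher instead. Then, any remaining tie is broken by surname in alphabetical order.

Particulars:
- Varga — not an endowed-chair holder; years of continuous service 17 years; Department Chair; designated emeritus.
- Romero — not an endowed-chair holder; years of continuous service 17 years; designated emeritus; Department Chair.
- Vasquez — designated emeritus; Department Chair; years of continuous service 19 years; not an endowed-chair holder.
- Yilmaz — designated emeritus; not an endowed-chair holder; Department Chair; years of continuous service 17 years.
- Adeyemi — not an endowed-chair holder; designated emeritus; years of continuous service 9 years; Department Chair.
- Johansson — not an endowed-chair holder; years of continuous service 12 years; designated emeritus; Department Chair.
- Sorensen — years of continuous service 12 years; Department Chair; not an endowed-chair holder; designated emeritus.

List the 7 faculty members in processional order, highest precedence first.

Vasquez, Romero, Varga, Yilmaz, Johansson, Sorensen, Adeyemi

By current position: Vasquez, Romero, Varga, Yilmaz, Johansson, Sorensen and Adeyemi (Department Chair).
Vasquez, Romero, Varga, Yilmaz, Johansson, Sorensen and Adeyemi are each not an endowed-chair holder, so the next rule applies.
Vasquez, Romero, Varga, Yilmaz, Johansson, Sorensen and Adeyemi are each designated emeritus, so the next rule applies.
Among Vasquez, Romero, Varga, Yilmaz, Johansson, Sorensen and Adeyemi, by years of continuous service (higher first): Vasquez (19 years) before Romero, Varga and Yilmaz (17 years) before Johansson and Sorensen (12 years) before Adeyemi (9 years).
Among Romero, Varga and Yilmaz, alphabetically by surname: Romero before Varga before Yilmaz.
Among Johansson and Sorensen, alphabetically by surname: Johansson before Sorensen.
Full order: Vasquez, Romero, Varga, Yilmaz, Johansson, Sorensen, Adeyemi.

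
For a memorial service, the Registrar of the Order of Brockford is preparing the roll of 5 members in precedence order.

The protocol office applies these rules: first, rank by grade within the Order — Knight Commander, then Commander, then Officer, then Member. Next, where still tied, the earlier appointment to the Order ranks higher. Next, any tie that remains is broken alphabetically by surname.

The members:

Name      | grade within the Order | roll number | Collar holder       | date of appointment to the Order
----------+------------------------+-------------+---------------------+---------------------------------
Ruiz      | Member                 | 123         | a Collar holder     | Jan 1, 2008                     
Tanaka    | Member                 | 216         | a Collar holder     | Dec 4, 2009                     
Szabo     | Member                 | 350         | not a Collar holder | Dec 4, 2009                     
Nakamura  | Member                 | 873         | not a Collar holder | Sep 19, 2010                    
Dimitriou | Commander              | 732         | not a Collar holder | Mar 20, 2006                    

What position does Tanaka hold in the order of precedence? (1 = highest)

4

By grade within the Order: Dimitriou (Commander); then Ruiz, Szabo, Tanaka and Nakamura (Member).
Among Ruiz, Szabo, Tanaka and Nakamura, by date of appointment to the Order (earlier first): Ruiz (Jan 1, 2008) before Szabo and Tanaka (Dec 4, 2009) before Nakamura (Sep 19, 2010).
Among Szabo and Tanaka, alphabetically by surname: Szabo before Tanaka.
Order: Dimitriou, Ruiz, Szabo, Tanaka, Nakamura. So position 4.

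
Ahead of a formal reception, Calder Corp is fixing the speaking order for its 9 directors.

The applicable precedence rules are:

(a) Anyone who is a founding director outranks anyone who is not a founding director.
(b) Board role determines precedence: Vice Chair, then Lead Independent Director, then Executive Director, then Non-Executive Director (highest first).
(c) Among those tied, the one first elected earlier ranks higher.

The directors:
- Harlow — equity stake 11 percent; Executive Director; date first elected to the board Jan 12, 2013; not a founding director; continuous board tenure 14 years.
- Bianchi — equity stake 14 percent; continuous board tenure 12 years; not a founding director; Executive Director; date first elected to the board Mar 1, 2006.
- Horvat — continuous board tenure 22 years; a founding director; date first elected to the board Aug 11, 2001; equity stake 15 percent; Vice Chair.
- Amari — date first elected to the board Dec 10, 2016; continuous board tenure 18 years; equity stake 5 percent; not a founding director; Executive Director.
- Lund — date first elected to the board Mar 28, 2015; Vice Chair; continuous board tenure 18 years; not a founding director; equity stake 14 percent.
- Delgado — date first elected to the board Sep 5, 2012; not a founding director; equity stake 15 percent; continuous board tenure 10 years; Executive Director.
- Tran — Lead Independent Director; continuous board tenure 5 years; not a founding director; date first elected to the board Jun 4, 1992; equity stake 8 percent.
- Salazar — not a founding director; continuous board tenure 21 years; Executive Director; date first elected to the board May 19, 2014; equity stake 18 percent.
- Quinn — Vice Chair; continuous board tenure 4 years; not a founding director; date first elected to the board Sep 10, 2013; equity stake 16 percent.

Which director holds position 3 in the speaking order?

Lund

By the first rule: Horvat (a founding director); then Quinn, Lund, Tran, Bianchi, Delgado, Harlow, Salazar and Amari (each not a founding director).
Among Quinn, Lund, Tran, Bianchi, Delgado, Harlow, Salazar and Amari, by board role: Quinn and Lund (Vice Chair) before Tran (Lead Independent Director) before Bianchi, Delgado, Harlow, Salazar and Amari (Executive Director).
Among Quinn and Lund, by date first elected to the board (earlier first): Quinn (Sep 10, 2013) before Lund (Mar 28, 2015).
Among Bianchi, Delgado, Harlow, Salazar and Amari, by date first elected to the board (earlier first): Bianchi (Mar 1, 2006) before Delgado (Sep 5, 2012) before Harlow (Jan 12, 2013) before Salazar (May 19, 2014) before Amari (Dec 10, 2016).
Order: Horvat, Quinn, Lund, Tran, Bianchi, Delgado, Harlow, Salazar, Amari.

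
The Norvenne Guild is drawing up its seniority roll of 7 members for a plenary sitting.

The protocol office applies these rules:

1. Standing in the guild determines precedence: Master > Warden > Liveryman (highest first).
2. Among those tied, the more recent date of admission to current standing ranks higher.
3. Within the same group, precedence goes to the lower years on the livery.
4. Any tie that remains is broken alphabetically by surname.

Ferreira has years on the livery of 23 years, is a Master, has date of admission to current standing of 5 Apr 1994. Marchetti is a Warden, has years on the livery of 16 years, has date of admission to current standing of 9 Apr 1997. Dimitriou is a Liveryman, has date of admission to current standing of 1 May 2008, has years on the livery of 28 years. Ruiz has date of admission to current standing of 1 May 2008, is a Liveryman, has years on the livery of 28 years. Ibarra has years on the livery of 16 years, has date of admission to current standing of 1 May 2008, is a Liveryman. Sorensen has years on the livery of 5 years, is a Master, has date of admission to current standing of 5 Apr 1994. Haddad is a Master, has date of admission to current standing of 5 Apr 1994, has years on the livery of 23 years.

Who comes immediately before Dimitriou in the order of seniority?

Ibarra

By standing in the guild: Sorensen, Ferreira and Haddad (Master); then Marchetti (Warden); then Ibarra, Dimitriou and Ruiz (Liveryman).
Sorensen, Ferreira and Haddad all have date of admission to current standing 5 Apr 1994, so the next rule applies.
Among Sorensen, Ferreira and Haddad, by years on the livery (lower first): Sorensen (5 years) before Ferreira and Haddad (23 years).
Among Ferreira and Haddad, alphabetically by surname: Ferreira before Haddad.
Ibarra, Dimitriou and Ruiz all have date of admission to current standing 1 May 2008, so the next rule applies.
Among Ibarra, Dimitriou and Ruiz, by years on the livery (lower first): Ibarra (16 years) before Dimitriou and Ruiz (28 years).
Among Dimitriou and Ruiz, alphabetically by surname: Dimitriou before Ruiz.
Order: Sorensen, Ferreira, Haddad, Marchetti, Ibarra, Dimitriou, Ruiz.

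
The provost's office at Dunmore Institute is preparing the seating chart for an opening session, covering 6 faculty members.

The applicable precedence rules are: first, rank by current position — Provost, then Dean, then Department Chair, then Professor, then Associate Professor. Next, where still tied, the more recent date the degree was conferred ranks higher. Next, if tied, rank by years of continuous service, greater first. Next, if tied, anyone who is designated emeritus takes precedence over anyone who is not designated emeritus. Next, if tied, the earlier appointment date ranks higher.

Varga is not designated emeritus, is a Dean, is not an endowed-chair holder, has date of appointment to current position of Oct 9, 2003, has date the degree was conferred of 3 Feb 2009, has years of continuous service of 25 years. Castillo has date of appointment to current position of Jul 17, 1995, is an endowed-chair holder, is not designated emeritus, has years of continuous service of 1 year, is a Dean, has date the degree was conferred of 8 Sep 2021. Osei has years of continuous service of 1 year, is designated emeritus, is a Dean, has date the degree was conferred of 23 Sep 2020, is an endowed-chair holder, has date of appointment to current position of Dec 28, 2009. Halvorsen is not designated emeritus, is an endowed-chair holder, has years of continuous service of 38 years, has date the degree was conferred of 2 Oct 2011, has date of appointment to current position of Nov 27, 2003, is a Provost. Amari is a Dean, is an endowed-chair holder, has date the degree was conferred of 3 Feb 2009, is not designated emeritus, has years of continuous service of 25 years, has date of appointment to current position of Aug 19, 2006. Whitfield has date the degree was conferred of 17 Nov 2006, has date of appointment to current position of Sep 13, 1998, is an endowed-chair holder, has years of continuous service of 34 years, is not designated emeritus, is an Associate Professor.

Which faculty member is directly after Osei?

By current position: Halvorsen (Provost); then Castillo, Osei, Varga and Amari (Dean); then Whitfield (Associate Professor).
Among Castillo, Osei, Varga and Amari, by date the degree was conferred (later first): Castillo (8 Sep 2021) before Osei (23 Sep 2020) before Varga and Amari (3 Feb 2009).
Varga and Amari both have years of continuous service 25 years, so the next rule applies.
Varga and Amari are each not designated emeritus, so the next rule applies.
Among Varga and Amari, by date of appointment to current position (earlier first): Varga (Oct 9, 2003) before Amari (Aug 19, 2006).
Order: Halvorsen, Castillo, Osei, Varga, Amari, Whitfield.

Varga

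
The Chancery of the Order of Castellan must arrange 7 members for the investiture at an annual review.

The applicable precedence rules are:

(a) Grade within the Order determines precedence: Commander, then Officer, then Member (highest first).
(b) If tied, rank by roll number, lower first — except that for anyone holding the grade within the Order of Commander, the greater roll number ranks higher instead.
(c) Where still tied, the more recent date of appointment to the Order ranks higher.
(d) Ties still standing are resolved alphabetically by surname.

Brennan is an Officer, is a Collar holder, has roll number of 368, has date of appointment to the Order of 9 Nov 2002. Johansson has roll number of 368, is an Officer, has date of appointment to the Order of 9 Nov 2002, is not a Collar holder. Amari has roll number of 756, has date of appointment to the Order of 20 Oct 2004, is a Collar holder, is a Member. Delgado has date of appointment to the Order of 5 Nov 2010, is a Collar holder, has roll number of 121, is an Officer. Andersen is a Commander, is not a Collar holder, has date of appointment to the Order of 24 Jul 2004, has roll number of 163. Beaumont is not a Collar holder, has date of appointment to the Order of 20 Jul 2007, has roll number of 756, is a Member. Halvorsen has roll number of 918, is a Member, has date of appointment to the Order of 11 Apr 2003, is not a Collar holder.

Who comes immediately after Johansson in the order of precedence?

Beaumont

By grade within the Order: Andersen (Commander); then Delgado, Brennan and Johansson (Officer); then Beaumont, Amari and Halvorsen (Member).
Among Delgado, Brennan and Johansson, by roll number (lower first): Delgado (121) before Brennan and Johansson (368).
Brennan and Johansson both have date of appointment to the Order 9 Nov 2002, so the next rule applies.
Among Brennan and Johansson, alphabetically by surname: Brennan before Johansson.
Among Beaumont, Amari and Halvorsen, by roll number (lower first): Beaumont and Amari (756) before Halvorsen (918).
Among Beaumont and Amari, by date of appointment to the Order (later first): Beaumont (20 Jul 2007) before Amari (20 Oct 2004).
Order: Andersen, Delgado, Brennan, Johansson, Beaumont, Amari, Halvorsen.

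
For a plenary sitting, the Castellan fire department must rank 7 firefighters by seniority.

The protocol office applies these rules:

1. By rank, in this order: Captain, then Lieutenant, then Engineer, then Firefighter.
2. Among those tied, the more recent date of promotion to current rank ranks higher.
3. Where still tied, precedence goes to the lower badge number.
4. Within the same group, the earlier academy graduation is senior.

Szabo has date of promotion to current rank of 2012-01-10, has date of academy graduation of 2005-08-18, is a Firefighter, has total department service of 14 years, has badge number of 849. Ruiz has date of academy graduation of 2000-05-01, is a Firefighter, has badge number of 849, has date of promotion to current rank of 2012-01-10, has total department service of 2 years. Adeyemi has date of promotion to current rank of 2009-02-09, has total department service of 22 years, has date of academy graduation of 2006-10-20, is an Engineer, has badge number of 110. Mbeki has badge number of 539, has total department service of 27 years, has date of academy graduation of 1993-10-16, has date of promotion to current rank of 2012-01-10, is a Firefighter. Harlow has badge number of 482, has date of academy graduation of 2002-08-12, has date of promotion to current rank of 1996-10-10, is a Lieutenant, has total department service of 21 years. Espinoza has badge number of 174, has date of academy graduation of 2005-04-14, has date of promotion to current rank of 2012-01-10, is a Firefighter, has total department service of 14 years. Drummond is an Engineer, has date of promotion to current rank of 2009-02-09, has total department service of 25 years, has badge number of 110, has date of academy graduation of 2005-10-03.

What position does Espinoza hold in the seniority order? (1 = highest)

By rank: Harlow (Lieutenant); then Drummond and Adeyemi (Engineer); then Espinoza, Mbeki, Ruiz and Szabo (Firefighter).
Drummond and Adeyemi both have date of promotion to current rank 2009-02-09, so the next rule applies.
Drummond and Adeyemi both have badge number 110, so the next rule applies.
Among Drummond and Adeyemi, by date of academy graduation (earlier first): Drummond (2005-10-03) before Adeyemi (2006-10-20).
Espinoza, Mbeki, Ruiz and Szabo all have date of promotion to current rank 2012-01-10, so the next rule applies.
Among Espinoza, Mbeki, Ruiz and Szabo, by badge number (lower first): Espinoza (174) before Mbeki (539) before Ruiz and Szabo (849).
Among Ruiz and Szabo, by date of academy graduation (earlier first): Ruiz (2000-05-01) before Szabo (2005-08-18).
Order: Harlow, Drummond, Adeyemi, Espinoza, Mbeki, Ruiz, Szabo. So position 4.

4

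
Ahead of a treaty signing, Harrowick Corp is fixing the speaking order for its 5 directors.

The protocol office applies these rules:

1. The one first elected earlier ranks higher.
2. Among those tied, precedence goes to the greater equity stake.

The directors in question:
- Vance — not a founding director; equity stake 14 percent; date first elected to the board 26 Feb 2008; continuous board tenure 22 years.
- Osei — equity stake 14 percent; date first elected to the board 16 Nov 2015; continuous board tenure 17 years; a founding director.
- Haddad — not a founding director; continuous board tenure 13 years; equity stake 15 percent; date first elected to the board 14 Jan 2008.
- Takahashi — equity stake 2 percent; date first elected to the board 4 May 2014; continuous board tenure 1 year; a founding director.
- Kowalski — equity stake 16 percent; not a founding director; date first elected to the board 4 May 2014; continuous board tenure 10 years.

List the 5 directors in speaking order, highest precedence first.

By date first elected to the board (earlier first): Haddad (14 Jan 2008); then Vance (26 Feb 2008); then Kowalski and Takahashi (both 4 May 2014); then Osei (16 Nov 2015).
Among Kowalski and Takahashi, by equity stake (higher first): Kowalski (16 percent) before Takahashi (2 percent).
Full order: Haddad, Vance, Kowalski, Takahashi, Osei.

Haddad, Vance, Kowalski, Takahashi, Osei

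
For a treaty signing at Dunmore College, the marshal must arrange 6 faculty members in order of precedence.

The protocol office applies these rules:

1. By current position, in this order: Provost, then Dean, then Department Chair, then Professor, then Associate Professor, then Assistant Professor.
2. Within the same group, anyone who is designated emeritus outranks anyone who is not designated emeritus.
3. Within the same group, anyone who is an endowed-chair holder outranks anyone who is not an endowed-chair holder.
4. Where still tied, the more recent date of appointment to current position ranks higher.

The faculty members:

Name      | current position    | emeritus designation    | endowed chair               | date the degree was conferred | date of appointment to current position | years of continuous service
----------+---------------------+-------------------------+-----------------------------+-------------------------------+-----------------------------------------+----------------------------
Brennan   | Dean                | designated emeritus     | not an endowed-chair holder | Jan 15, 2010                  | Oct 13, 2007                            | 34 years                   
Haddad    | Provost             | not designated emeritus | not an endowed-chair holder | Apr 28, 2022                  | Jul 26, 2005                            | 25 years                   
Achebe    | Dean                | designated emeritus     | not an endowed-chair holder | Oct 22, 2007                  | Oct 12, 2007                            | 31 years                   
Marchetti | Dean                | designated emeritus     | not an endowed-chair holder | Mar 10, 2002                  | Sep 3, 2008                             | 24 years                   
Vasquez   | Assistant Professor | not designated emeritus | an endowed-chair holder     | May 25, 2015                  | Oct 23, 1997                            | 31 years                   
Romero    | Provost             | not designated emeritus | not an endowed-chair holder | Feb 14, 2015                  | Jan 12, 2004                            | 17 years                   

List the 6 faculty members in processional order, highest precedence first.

By current position: Haddad and Romero (Provost); then Marchetti, Brennan and Achebe (Dean); then Vasquez (Assistant Professor).
Haddad and Romero are each not designated emeritus, so the next rule applies.
Haddad and Romero are each not an endowed-chair holder, so the next rule applies.
Among Haddad and Romero, by date of appointment to current position (later first): Haddad (Jul 26, 2005) before Romero (Jan 12, 2004).
Marchetti, Brennan and Achebe are each designated emeritus, so the next rule applies.
Marchetti, Brennan and Achebe are each not an endowed-chair holder, so the next rule applies.
Among Marchetti, Brennan and Achebe, by date of appointment to current position (later first): Marchetti (Sep 3, 2008) before Brennan (Oct 13, 2007) before Achebe (Oct 12, 2007).
Full order: Haddad, Romero, Marchetti, Brennan, Achebe, Vasquez.

Haddad, Romero, Marchetti, Brennan, Achebe, Vasquez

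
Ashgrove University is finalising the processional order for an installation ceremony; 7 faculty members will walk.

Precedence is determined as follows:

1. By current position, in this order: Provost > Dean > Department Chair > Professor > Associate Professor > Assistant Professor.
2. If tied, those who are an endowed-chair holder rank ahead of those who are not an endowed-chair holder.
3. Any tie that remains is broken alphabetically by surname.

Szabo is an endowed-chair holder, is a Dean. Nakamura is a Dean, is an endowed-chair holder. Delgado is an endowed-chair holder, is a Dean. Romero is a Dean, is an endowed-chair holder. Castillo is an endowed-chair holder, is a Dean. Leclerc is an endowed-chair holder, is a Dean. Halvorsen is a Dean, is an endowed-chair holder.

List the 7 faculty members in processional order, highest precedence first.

Castillo, Delgado, Halvorsen, Leclerc, Nakamura, Romero, Szabo

By current position: Castillo, Delgado, Halvorsen, Leclerc, Nakamura, Romero and Szabo (Dean).
Castillo, Delgado, Halvorsen, Leclerc, Nakamura, Romero and Szabo are each an endowed-chair holder, so the next rule applies.
Among Castillo, Delgado, Halvorsen, Leclerc, Nakamura, Romero and Szabo, alphabetically by surname: Castillo before Delgado before Halvorsen before Leclerc before Nakamura before Romero before Szabo.
Full order: Castillo, Delgado, Halvorsen, Leclerc, Nakamura, Romero, Szabo.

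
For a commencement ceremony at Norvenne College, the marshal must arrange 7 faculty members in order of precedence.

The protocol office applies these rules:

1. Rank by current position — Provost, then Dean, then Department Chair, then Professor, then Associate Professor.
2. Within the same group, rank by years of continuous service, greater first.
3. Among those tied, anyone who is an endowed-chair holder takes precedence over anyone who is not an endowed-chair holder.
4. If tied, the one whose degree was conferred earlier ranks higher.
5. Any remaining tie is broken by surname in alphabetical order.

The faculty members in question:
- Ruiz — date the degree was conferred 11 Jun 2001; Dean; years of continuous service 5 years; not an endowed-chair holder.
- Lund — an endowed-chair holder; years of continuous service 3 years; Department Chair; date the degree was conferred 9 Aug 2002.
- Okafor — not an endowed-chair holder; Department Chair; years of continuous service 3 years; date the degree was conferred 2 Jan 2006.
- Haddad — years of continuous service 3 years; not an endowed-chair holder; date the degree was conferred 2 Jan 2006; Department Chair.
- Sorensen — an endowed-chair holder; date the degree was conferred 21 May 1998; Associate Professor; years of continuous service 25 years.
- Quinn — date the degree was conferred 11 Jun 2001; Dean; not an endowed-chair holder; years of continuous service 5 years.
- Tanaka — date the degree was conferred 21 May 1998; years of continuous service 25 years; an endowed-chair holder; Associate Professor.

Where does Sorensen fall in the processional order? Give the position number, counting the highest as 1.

By current position: Quinn and Ruiz (Dean); then Lund, Haddad and Okafor (Department Chair); then Sorensen and Tanaka (Associate Professor).
Quinn and Ruiz both have years of continuous service 5 years, so the next rule applies.
Quinn and Ruiz are each not an endowed-chair holder, so the next rule applies.
Quinn and Ruiz both have date the degree was conferred 11 Jun 2001, so the next rule applies.
Among Quinn and Ruiz, alphabetically by surname: Quinn before Ruiz.
Lund, Haddad and Okafor all have years of continuous service 3 years, so the next rule applies.
Among Lund, Haddad and Okafor, an endowed-chair holder before not an endowed-chair holder: Lund (an endowed-chair holder) before Haddad and Okafor (not an endowed-chair holder).
Haddad and Okafor both have date the degree was conferred 2 Jan 2006, so the next rule applies.
Among Haddad and Okafor, alphabetically by surname: Haddad before Okafor.
Sorensen and Tanaka both have years of continuous service 25 years, so the next rule applies.
Sorensen and Tanaka are each an endowed-chair holder, so the next rule applies.
Sorensen and Tanaka both have date the degree was conferred 21 May 1998, so the next rule applies.
Among Sorensen and Tanaka, alphabetically by surname: Sorensen before Tanaka.
Order: Quinn, Ruiz, Lund, Haddad, Okafor, Sorensen, Tanaka. So position 6.

6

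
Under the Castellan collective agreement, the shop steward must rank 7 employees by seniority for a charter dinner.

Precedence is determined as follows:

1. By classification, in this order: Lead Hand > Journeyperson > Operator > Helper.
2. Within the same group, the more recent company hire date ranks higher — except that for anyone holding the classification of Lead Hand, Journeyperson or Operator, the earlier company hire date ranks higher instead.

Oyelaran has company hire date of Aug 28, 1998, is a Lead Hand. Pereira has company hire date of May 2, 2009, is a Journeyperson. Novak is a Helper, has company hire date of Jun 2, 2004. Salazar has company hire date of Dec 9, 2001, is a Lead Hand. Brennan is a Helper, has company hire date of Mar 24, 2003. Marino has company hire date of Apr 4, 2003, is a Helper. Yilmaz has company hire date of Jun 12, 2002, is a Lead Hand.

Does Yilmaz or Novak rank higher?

By classification: Oyelaran, Salazar and Yilmaz (Lead Hand); then Pereira (Journeyperson); then Novak, Marino and Brennan (Helper).
Among Oyelaran, Salazar and Yilmaz, by company hire date (earlier first) (reversed rule for this group): Oyelaran (Aug 28, 1998) before Salazar (Dec 9, 2001) before Yilmaz (Jun 12, 2002).
Among Novak, Marino and Brennan, by company hire date (later first): Novak (Jun 2, 2004) before Marino (Apr 4, 2003) before Brennan (Mar 24, 2003).
So Yilmaz takes precedence.

Yilmaz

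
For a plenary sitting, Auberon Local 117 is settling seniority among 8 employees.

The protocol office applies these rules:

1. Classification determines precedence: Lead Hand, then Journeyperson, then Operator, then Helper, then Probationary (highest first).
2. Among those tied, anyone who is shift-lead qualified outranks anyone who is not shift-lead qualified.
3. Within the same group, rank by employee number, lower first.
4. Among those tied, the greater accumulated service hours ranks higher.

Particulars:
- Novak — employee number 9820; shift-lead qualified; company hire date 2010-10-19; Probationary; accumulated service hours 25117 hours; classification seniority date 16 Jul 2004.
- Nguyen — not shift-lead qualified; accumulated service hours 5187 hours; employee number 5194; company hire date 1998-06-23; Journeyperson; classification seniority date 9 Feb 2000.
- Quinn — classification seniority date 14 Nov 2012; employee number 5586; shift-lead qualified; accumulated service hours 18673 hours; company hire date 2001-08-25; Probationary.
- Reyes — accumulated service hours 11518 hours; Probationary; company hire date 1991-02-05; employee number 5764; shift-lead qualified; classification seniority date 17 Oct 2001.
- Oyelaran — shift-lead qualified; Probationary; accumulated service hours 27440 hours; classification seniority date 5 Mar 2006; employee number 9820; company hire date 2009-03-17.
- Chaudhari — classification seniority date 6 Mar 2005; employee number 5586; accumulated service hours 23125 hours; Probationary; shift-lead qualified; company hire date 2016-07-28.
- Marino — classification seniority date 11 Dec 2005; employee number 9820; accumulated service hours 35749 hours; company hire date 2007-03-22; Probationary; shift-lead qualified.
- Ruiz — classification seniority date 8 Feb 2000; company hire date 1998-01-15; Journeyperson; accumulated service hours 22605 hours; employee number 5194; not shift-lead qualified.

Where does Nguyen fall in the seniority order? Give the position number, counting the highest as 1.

2

By classification: Ruiz and Nguyen (Journeyperson); then Chaudhari, Quinn, Reyes, Marino, Oyelaran and Novak (Probationary).
Ruiz and Nguyen are each not shift-lead qualified, so the next rule applies.
Ruiz and Nguyen both have employee number 5194, so the next rule applies.
Among Ruiz and Nguyen, by accumulated service hours (higher first): Ruiz (22605 hours) before Nguyen (5187 hours).
Chaudhari, Quinn, Reyes, Marino, Oyelaran and Novak are each shift-lead qualified, so the next rule applies.
Among Chaudhari, Quinn, Reyes, Marino, Oyelaran and Novak, by employee number (lower first): Chaudhari and Quinn (5586) before Reyes (5764) before Marino, Oyelaran and Novak (9820).
Among Chaudhari and Quinn, by accumulated service hours (higher first): Chaudhari (23125 hours) before Quinn (18673 hours).
Among Marino, Oyelaran and Novak, by accumulated service hours (higher first): Marino (35749 hours) before Oyelaran (27440 hours) before Novak (25117 hours).
Order: Ruiz, Nguyen, Chaudhari, Quinn, Reyes, Marino, Oyelaran, Novak. So position 2.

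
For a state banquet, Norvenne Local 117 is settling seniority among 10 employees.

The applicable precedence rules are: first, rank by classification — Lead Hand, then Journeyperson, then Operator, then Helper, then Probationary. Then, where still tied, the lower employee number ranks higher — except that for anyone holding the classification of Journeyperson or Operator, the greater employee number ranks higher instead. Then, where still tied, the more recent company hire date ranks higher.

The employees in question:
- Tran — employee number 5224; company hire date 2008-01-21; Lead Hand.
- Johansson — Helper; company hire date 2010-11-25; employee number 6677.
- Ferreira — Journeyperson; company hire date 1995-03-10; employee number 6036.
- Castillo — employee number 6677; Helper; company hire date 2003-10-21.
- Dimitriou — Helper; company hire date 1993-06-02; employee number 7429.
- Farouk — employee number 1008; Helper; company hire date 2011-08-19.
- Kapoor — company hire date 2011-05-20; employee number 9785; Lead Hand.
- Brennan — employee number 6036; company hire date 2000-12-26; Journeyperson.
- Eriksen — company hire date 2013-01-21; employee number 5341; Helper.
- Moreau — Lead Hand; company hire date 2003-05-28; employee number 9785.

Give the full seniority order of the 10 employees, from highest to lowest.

By classification: Tran, Kapoor and Moreau (Lead Hand); then Brennan and Ferreira (Journeyperson); then Farouk, Eriksen, Johansson, Castillo and Dimitriou (Helper).
Among Tran, Kapoor and Moreau, by employee number (lower first): Tran (5224) before Kapoor and Moreau (9785).
Among Kapoor and Moreau, by company hire date (later first): Kapoor (2011-05-20) before Moreau (2003-05-28).
Brennan and Ferreira both have employee number 6036, so the next rule applies.
Among Brennan and Ferreira, by company hire date (later first): Brennan (2000-12-26) before Ferreira (1995-03-10).
Among Farouk, Eriksen, Johansson, Castillo and Dimitriou, by employee number (lower first): Farouk (1008) before Eriksen (5341) before Johansson and Castillo (6677) before Dimitriou (7429).
Among Johansson and Castillo, by company hire date (later first): Johansson (2010-11-25) before Castillo (2003-10-21).
Full order: Tran, Kapoor, Moreau, Brennan, Ferreira, Farouk, Eriksen, Johansson, Castillo, Dimitriou.

Tran, Kapoor, Moreau, Brennan, Ferreira, Farouk, Eriksen, Johansson, Castillo, Dimitriou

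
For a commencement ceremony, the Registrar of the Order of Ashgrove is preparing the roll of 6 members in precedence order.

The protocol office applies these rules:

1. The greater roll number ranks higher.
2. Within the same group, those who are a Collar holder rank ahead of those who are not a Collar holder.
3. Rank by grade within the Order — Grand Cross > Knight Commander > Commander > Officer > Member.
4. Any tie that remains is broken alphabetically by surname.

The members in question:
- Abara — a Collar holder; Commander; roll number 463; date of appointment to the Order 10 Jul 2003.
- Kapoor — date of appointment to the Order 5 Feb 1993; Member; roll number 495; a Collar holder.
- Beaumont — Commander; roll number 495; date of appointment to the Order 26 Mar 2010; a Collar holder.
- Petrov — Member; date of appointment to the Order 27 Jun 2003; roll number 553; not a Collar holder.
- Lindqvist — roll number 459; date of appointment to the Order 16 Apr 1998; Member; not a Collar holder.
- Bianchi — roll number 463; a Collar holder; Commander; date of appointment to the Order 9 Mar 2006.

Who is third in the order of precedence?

Kapoor

By roll number (higher first): Petrov (553); then Beaumont and Kapoor (both 495); then Abara and Bianchi (both 463); then Lindqvist (459).
Beaumont and Kapoor are each a Collar holder, so the next rule applies.
Among Beaumont and Kapoor, by grade within the Order: Beaumont (Commander) before Kapoor (Member).
Abara and Bianchi are each a Collar holder, so the next rule applies.
Abara and Bianchi are each Commander, so the next rule applies.
Among Abara and Bianchi, alphabetically by surname: Abara before Bianchi.
Order: Petrov, Beaumont, Kapoor, Abara, Bianchi, Lindqvist.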